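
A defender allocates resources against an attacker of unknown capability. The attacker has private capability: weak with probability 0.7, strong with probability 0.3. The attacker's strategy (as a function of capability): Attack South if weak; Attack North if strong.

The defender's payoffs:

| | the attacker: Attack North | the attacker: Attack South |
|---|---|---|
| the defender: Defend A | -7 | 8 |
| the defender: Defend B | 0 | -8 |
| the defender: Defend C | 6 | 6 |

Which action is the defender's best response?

E[Defend A] = 0.7·(8) + 0.3·(-7) = 3.5
E[Defend B] = 0.7·(-8) + 0.3·(0) = -5.6
E[Defend C] = 0.7·(6) + 0.3·(6) = 6
Best response: Defend C (6 is the largest).

Defend C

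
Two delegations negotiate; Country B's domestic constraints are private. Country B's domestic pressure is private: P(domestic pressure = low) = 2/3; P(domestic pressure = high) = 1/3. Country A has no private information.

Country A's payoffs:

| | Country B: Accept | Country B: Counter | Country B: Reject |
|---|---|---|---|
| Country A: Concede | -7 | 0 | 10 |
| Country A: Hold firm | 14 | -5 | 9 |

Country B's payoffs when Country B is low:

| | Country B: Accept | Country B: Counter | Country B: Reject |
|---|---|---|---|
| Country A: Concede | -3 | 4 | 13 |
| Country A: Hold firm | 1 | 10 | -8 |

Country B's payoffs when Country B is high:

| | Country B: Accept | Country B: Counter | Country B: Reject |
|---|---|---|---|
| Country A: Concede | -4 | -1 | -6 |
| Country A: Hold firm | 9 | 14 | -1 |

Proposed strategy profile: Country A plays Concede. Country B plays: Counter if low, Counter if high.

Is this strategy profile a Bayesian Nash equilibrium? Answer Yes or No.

No

Country A plays Concede: E[Concede] = 2/3·(0) + 1/3·(0) = 0; E[Hold firm] = -5. Best-responding. ✓
Country B (domestic pressure low), facing Concede: Accept gives -3, Counter gives 4, Reject gives 13. Proposed Counter is not best — profitable deviation exists. ✗
Country B (domestic pressure high), facing Concede: Accept gives -4, Counter gives -1, Reject gives -6. Proposed Counter is best. ✓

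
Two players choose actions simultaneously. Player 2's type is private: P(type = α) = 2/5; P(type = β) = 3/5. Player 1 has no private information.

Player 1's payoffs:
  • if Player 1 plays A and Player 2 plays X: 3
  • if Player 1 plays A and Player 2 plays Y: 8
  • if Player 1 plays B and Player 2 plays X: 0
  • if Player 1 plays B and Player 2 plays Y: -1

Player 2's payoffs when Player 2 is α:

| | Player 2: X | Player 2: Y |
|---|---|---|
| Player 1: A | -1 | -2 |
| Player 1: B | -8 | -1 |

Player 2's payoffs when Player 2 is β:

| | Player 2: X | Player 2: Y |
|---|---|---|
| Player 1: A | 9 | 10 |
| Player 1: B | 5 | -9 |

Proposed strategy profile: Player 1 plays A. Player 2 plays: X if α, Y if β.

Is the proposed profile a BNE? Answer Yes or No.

Player 1 plays A: E[A] = 2/5·(3) + 3/5·(8) = 6; E[B] = -3/5. Best-responding. ✓
Player 2 (type α), facing A: X gives -1, Y gives -2. Proposed X is best. ✓
Player 2 (type β), facing A: X gives 9, Y gives 10. Proposed Y is best. ✓

Yes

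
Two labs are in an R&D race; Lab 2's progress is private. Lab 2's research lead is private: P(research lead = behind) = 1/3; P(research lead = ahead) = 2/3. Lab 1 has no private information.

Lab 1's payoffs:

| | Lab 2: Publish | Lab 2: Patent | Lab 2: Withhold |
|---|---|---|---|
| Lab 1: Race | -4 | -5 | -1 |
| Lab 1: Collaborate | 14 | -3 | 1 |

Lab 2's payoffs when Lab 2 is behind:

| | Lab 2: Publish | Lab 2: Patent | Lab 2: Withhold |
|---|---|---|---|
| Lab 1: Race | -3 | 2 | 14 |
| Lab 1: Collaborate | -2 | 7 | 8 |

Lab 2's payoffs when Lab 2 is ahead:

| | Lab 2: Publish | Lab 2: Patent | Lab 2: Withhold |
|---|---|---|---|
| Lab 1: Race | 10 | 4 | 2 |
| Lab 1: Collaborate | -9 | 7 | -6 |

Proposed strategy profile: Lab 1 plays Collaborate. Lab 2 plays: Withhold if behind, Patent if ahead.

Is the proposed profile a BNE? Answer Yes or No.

A profile is a BNE iff every type of every player is best-responding given beliefs about the other side.
Lab 1 plays Collaborate: E[Collaborate] = 1/3·(1) + 2/3·(-3) = -5/3; E[Race] = -11/3. Best-responding. ✓
Lab 2 (research lead behind), facing Collaborate: Publish gives -2, Patent gives 7, Withhold gives 8. Proposed Withhold is best. ✓
Lab 2 (research lead ahead), facing Collaborate: Publish gives -9, Patent gives 7, Withhold gives -6. Proposed Patent is best. ✓

Yes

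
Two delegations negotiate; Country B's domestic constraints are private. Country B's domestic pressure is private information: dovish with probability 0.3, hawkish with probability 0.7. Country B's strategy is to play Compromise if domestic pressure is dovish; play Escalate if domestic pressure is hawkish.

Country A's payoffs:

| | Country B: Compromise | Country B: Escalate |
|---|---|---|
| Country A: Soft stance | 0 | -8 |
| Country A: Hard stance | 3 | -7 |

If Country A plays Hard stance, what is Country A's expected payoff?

Take the expectation over Country B's domestic pressure, weighting each type's action by its prior probability.
E[Hard stance] = 0.3·3 + 0.7·(-7) = 0.9 + (-4.9) = -4

-4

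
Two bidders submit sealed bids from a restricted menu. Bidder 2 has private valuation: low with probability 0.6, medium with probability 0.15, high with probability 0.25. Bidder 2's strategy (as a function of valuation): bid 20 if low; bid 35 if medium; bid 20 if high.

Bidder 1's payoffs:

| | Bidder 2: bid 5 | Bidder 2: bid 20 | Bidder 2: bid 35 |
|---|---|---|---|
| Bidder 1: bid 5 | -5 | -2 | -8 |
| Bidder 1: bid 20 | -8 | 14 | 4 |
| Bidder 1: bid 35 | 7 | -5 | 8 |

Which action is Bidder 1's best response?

Compute Bidder 1's expected payoff for each action, taking the expectation over Bidder 2's type.
E[bid 5] = 0.6·(-2) + 0.15·(-8) + 0.25·(-2) = -2.9
E[bid 20] = 0.6·(14) + 0.15·(4) + 0.25·(14) = 12.5
E[bid 35] = 0.6·(-5) + 0.15·(8) + 0.25·(-5) = -3.05
Best response: bid 20 (12.5 is the largest).

bid 20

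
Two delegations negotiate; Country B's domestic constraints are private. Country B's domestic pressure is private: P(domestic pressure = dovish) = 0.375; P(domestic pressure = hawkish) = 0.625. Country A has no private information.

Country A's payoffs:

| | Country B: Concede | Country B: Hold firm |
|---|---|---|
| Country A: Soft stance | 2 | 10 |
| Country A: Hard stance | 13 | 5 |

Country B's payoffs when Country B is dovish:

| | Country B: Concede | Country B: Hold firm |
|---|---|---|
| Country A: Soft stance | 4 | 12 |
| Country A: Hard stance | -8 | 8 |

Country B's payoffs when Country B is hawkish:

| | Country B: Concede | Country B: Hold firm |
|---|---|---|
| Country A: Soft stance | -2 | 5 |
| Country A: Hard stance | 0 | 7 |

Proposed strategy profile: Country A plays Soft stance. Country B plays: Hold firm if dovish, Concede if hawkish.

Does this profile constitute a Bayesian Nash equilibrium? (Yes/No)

A profile is a BNE iff every type of every player is best-responding given beliefs about the other side.
Country A plays Soft stance: E[Soft stance] = 0.375·(10) + 0.625·(2) = 5; E[Hard stance] = 10. Not best-responding. ✗
Country B (domestic pressure dovish), facing Soft stance: Concede gives 4, Hold firm gives 12. Proposed Hold firm is best. ✓
Country B (domestic pressure hawkish), facing Soft stance: Concede gives -2, Hold firm gives 5. Proposed Concede is not best — profitable deviation exists. ✗

No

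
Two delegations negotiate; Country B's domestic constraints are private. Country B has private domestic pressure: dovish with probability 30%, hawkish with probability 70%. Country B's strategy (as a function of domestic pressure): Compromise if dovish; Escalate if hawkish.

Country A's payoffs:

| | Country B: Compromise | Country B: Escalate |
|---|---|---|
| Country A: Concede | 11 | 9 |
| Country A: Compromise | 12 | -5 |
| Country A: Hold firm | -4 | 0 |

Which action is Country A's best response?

Concede

E[Concede] = 0.3·(11) + 0.7·(9) = 9.6
E[Compromise] = 0.3·(12) + 0.7·(-5) = 0.1
E[Hold firm] = 0.3·(-4) + 0.7·(0) = -1.2
Best response: Concede (9.6 is the largest).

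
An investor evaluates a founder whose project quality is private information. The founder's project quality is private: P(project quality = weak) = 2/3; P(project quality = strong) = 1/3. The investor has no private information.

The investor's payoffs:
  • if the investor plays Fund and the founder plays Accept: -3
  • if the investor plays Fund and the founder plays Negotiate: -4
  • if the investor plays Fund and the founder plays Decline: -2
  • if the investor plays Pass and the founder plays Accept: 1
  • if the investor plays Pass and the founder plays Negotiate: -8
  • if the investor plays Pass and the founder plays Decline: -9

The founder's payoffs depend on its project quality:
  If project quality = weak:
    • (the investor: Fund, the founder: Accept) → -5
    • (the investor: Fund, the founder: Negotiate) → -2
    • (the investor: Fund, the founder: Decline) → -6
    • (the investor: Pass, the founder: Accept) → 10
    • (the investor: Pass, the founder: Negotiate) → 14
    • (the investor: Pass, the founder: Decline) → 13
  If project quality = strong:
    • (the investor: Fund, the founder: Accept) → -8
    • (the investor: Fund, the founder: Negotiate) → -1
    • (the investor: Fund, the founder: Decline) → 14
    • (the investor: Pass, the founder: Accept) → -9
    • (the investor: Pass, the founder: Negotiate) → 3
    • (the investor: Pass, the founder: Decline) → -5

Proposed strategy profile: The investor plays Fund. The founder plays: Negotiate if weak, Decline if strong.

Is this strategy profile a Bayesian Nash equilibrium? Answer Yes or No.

A profile is a BNE iff every type of every player is best-responding given beliefs about the other side.
The investor plays Fund: E[Fund] = 2/3·(-4) + 1/3·(-2) = -10/3; E[Pass] = -25/3. Best-responding. ✓
The founder (project quality weak), facing Fund: Accept gives -5, Negotiate gives -2, Decline gives -6. Proposed Negotiate is best. ✓
The founder (project quality strong), facing Fund: Accept gives -8, Negotiate gives -1, Decline gives 14. Proposed Decline is best. ✓

Yes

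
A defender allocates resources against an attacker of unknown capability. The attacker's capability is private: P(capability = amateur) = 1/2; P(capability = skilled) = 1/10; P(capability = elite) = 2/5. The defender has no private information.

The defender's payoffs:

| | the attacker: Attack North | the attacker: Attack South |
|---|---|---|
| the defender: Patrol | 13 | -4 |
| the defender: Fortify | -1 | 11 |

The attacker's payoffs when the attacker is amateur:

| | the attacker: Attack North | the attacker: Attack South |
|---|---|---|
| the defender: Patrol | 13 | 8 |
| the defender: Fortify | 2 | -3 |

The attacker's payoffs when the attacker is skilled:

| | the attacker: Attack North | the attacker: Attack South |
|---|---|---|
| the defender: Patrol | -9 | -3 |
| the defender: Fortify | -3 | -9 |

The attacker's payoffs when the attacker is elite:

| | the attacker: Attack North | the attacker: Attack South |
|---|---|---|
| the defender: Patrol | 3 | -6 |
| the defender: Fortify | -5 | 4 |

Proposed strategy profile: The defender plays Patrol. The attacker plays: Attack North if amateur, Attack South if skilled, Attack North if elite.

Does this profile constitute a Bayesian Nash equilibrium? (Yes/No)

A profile is a BNE iff every type of every player is best-responding given beliefs about the other side.
The defender plays Patrol: E[Patrol] = 1/2·(13) + 1/10·(-4) + 2/5·(13) = 113/10; E[Fortify] = 1/5. Best-responding. ✓
The attacker (capability amateur), facing Patrol: Attack North gives 13, Attack South gives 8. Proposed Attack North is best. ✓
The attacker (capability skilled), facing Patrol: Attack North gives -9, Attack South gives -3. Proposed Attack South is best. ✓
The attacker (capability elite), facing Patrol: Attack North gives 3, Attack South gives -6. Proposed Attack North is best. ✓

Yes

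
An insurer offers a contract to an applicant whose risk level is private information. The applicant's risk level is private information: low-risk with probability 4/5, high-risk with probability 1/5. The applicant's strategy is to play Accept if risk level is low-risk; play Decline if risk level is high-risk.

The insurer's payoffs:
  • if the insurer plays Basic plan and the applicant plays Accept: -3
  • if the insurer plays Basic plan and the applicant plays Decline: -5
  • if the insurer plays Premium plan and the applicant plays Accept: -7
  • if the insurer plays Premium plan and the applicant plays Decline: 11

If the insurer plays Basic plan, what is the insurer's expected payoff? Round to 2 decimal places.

-3.40

Take the expectation over the applicant's risk level, weighting each type's action by its prior probability.
E[Basic plan] = 4/5·(-3) + 1/5·(-5) = (-12/5) + (-1) = -17/5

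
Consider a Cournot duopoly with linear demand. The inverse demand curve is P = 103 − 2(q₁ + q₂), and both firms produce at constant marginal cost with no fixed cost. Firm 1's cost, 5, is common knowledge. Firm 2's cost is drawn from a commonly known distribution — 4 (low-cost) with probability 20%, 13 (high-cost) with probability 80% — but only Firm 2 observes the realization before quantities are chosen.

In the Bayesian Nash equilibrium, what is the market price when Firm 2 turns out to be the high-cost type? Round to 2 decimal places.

40.63

Type-c best response for Firm 2: q₂(c) = (103 − c)/4 − q₁/2.
Firm 1 maximizes expected profit; its first-order condition is 103 − 4q₁ − 2E[q₂] − 5 = 0.
Substituting E[q₂] and solving: E[c₂] = 11.2, so q₁ = (103 − 2·5 + 11.2)/6 = 17.3667.
q₂(high-cost) = 13.8167, so P = 103 − 2·(17.3667 + 13.8167) = 40.6333.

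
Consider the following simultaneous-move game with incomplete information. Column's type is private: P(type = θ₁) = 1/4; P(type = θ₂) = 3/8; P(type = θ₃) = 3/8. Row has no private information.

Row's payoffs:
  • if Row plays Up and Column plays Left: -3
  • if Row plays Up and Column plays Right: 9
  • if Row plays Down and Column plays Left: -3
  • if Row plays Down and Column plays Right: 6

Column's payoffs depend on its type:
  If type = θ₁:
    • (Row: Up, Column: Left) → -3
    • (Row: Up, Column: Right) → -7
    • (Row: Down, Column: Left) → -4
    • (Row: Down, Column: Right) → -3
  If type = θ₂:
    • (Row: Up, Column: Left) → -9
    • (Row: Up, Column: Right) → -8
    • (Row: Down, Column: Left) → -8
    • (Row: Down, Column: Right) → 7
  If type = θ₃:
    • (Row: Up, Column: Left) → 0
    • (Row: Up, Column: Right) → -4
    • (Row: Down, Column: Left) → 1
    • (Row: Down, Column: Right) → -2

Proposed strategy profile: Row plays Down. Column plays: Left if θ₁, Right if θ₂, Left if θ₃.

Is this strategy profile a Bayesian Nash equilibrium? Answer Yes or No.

No

Row plays Down: E[Down] = 1/4·(-3) + 3/8·(6) + 3/8·(-3) = 3/8; E[Up] = 3/2. Not best-responding. ✗
Column (type θ₁), facing Down: Left gives -4, Right gives -3. Proposed Left is not best — profitable deviation exists. ✗
Column (type θ₂), facing Down: Left gives -8, Right gives 7. Proposed Right is best. ✓
Column (type θ₃), facing Down: Left gives 1, Right gives -2. Proposed Left is best. ✓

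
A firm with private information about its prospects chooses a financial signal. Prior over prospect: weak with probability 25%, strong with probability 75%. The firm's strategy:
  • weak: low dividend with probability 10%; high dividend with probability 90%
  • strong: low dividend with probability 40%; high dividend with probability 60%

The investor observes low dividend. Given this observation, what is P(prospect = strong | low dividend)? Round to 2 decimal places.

0.92

Apply Bayes' rule using the sender's strategy as the likelihood.
P(low dividend) = 0.25·0.1 + 0.75·0.4 = 0.325
P(strong | low dividend) = (0.75·0.4) / 0.325 = 0.3 / 0.325 = 0.923077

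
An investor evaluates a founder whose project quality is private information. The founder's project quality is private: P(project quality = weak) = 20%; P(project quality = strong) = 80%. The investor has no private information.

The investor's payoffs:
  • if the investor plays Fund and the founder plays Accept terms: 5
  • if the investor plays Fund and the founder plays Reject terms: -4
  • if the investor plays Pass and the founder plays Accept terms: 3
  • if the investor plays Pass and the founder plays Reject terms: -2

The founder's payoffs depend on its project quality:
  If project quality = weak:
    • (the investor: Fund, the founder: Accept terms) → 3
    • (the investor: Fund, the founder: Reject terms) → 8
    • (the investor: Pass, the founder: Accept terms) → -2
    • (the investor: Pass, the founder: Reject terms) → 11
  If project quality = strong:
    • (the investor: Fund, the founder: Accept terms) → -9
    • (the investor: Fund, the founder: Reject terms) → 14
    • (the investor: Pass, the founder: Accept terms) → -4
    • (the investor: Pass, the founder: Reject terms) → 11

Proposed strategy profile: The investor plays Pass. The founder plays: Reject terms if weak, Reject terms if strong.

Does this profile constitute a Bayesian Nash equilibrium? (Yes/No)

Yes

A profile is a BNE iff every type of every player is best-responding given beliefs about the other side.
The investor plays Pass: E[Pass] = 0.2·(-2) + 0.8·(-2) = -2; E[Fund] = -4. Best-responding. ✓
The founder (project quality weak), facing Pass: Accept terms gives -2, Reject terms gives 11. Proposed Reject terms is best. ✓
The founder (project quality strong), facing Pass: Accept terms gives -4, Reject terms gives 11. Proposed Reject terms is best. ✓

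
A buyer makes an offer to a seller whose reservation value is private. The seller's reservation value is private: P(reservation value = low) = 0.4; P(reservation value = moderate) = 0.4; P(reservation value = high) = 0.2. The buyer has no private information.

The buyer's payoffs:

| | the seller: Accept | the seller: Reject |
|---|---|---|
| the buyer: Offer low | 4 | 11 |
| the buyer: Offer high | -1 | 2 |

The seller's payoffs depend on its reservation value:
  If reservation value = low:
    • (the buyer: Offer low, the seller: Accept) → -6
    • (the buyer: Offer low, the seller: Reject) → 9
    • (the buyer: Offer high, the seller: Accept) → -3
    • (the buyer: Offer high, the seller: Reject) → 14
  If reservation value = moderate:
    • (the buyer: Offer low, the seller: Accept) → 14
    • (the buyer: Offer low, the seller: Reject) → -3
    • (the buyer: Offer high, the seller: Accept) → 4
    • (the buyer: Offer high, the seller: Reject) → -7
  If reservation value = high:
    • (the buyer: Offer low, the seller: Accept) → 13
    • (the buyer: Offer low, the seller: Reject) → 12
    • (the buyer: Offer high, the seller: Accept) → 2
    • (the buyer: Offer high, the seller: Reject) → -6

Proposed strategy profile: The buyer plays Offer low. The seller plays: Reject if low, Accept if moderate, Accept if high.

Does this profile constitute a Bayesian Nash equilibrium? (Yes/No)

A profile is a BNE iff every type of every player is best-responding given beliefs about the other side.
The buyer plays Offer low: E[Offer low] = 0.4·(11) + 0.4·(4) + 0.2·(4) = 6.8; E[Offer high] = 0.2. Best-responding. ✓
The seller (reservation value low), facing Offer low: Accept gives -6, Reject gives 9. Proposed Reject is best. ✓
The seller (reservation value moderate), facing Offer low: Accept gives 14, Reject gives -3. Proposed Accept is best. ✓
The seller (reservation value high), facing Offer low: Accept gives 13, Reject gives 12. Proposed Accept is best. ✓

Yes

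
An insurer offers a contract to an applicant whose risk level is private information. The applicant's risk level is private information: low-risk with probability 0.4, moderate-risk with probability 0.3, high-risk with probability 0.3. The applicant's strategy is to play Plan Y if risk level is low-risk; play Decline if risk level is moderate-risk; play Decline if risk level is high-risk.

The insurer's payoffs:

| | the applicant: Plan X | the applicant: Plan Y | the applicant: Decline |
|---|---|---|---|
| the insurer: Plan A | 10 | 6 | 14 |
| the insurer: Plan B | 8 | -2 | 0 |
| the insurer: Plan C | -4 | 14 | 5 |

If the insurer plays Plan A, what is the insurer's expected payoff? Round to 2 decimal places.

10.80

E[Plan A] = 0.4·6 + 0.3·14 + 0.3·14 = 2.4 + 4.2 + 4.2 = 10.8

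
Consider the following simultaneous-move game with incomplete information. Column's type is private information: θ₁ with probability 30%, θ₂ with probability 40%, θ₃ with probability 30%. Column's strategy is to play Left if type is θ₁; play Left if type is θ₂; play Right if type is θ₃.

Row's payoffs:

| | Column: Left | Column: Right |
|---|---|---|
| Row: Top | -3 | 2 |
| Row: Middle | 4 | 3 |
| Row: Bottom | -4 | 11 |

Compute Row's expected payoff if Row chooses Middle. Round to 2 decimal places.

E[Middle] = 0.3·4 + 0.4·4 + 0.3·3 = 1.2 + 1.6 + 0.9 = 3.7

3.70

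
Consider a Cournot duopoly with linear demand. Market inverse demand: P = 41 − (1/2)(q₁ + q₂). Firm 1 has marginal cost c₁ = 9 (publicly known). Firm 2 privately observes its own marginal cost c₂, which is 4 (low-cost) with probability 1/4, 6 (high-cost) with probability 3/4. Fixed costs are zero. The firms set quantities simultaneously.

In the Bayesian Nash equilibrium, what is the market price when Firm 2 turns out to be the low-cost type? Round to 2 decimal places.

17.75

Type-c best response for Firm 2: q₂(c) = (41 − c) − q₁/2.
Firm 1 maximizes expected profit; its first-order condition is 41 − q₁ − (1/2)E[q₂] − 9 = 0.
Substituting E[q₂] and solving: E[c₂] = 5.5, so q₁ = (41 − 2·9 + 5.5)/(3/2) = 19.
q₂(low-cost) = 27.5, so P = 41 − (1/2)·(19 + 27.5) = 17.75.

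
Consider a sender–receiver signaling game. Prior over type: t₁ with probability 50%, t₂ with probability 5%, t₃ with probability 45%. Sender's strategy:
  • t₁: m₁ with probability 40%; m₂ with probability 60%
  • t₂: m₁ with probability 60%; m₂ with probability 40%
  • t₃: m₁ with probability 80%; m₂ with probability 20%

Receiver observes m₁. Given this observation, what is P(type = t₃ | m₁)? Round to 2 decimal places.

P(m₁) = 0.5·0.4 + 0.05·0.6 + 0.45·0.8 = 0.59
P(t₃ | m₁) = (0.45·0.8) / 0.59 = 0.36 / 0.59 = 0.610169

0.61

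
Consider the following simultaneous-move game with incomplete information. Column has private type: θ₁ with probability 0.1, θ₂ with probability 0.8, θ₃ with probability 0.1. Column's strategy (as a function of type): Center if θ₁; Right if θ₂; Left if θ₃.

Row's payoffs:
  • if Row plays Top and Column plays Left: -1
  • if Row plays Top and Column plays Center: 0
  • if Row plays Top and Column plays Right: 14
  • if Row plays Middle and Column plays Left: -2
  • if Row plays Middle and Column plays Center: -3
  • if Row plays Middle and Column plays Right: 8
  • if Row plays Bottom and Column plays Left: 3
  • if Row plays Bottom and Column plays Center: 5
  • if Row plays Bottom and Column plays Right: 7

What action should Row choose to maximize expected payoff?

E[Top] = 0.1·(0) + 0.8·(14) + 0.1·(-1) = 11.1
E[Middle] = 0.1·(-3) + 0.8·(8) + 0.1·(-2) = 5.9
E[Bottom] = 0.1·(5) + 0.8·(7) + 0.1·(3) = 6.4
Best response: Top (11.1 is the largest).

Top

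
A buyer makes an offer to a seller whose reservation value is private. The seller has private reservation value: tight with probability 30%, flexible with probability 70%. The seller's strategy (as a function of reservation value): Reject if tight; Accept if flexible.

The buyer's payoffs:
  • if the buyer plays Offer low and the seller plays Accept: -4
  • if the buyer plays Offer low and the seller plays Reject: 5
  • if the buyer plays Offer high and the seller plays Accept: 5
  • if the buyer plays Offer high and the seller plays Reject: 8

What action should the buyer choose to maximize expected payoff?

Offer high

Compute the buyer's expected payoff for each action, taking the expectation over the seller's type.
E[Offer low] = 0.3·(5) + 0.7·(-4) = -1.3
E[Offer high] = 0.3·(8) + 0.7·(5) = 5.9
Best response: Offer high (5.9 is the largest).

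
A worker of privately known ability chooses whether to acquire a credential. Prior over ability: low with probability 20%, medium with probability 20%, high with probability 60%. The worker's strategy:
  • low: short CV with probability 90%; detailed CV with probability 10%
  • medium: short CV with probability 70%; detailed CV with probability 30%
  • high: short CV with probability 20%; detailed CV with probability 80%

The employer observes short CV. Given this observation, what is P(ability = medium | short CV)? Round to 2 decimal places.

P(short CV) = 0.2·0.9 + 0.2·0.7 + 0.6·0.2 = 0.44
P(medium | short CV) = (0.2·0.7) / 0.44 = 0.14 / 0.44 = 0.318182

0.32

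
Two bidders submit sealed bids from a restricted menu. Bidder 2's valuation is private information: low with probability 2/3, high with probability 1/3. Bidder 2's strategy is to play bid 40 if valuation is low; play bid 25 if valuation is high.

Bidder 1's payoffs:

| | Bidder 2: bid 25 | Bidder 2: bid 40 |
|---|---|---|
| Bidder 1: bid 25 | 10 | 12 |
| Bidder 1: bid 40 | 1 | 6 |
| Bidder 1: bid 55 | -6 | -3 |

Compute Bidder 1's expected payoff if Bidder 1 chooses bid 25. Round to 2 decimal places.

E[bid 25] = 2/3·12 + 1/3·10 = 8 + 10/3 = 34/3

11.33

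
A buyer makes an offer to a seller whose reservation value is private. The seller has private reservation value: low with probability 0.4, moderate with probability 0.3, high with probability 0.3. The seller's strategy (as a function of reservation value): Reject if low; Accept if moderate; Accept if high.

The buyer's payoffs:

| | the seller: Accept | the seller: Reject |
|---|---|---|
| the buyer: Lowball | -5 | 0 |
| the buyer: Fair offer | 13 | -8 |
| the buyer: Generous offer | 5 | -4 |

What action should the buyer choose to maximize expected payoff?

E[Lowball] = 0.4·(0) + 0.3·(-5) + 0.3·(-5) = -3
E[Fair offer] = 0.4·(-8) + 0.3·(13) + 0.3·(13) = 4.6
E[Generous offer] = 0.4·(-4) + 0.3·(5) + 0.3·(5) = 1.4
Best response: Fair offer (4.6 is the largest).

Fair offer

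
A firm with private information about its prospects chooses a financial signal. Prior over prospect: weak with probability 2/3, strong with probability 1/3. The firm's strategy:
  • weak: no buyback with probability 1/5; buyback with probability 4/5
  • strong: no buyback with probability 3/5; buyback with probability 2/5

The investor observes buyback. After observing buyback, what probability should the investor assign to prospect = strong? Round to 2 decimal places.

P(buyback) = (2/3)·(4/5) + (1/3)·(2/5) = 2/3
P(strong | buyback) = ((1/3)·(2/5)) / (2/3) = (2/15) / (2/3) = 1/5

0.20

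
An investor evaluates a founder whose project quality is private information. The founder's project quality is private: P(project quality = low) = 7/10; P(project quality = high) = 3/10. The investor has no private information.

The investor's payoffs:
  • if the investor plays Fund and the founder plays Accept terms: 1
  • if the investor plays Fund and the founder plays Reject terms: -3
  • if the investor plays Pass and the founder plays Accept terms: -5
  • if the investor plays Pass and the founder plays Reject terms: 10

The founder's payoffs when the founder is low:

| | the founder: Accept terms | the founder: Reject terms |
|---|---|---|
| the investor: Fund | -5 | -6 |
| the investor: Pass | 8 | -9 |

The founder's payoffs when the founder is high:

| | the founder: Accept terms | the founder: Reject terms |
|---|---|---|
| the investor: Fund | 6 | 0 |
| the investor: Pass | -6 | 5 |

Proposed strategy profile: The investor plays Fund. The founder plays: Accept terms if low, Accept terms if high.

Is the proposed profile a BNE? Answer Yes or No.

Yes

The investor plays Fund: E[Fund] = 7/10·(1) + 3/10·(1) = 1; E[Pass] = -5. Best-responding. ✓
The founder (project quality low), facing Fund: Accept terms gives -5, Reject terms gives -6. Proposed Accept terms is best. ✓
The founder (project quality high), facing Fund: Accept terms gives 6, Reject terms gives 0. Proposed Accept terms is best. ✓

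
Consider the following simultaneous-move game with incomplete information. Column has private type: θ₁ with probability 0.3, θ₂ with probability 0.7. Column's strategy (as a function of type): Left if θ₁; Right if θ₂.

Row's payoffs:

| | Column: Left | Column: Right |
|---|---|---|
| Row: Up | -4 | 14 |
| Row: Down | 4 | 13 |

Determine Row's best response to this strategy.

Down

Compute Row's expected payoff for each action, taking the expectation over Column's type.
E[Up] = 0.3·(-4) + 0.7·(14) = 8.6
E[Down] = 0.3·(4) + 0.7·(13) = 10.3
Best response: Down (10.3 is the largest).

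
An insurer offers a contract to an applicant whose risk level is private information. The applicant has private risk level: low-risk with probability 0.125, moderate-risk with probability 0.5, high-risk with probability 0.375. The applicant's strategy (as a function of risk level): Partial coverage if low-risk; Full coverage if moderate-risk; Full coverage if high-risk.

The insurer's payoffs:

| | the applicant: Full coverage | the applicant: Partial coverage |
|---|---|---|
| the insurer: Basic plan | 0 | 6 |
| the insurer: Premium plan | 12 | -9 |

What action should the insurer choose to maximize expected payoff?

Compute the insurer's expected payoff for each action, taking the expectation over the applicant's type.
E[Basic plan] = 0.125·(6) + 0.5·(0) + 0.375·(0) = 0.75
E[Premium plan] = 0.125·(-9) + 0.5·(12) + 0.375·(12) = 9.375
Best response: Premium plan (9.375 is the largest).

Premium plan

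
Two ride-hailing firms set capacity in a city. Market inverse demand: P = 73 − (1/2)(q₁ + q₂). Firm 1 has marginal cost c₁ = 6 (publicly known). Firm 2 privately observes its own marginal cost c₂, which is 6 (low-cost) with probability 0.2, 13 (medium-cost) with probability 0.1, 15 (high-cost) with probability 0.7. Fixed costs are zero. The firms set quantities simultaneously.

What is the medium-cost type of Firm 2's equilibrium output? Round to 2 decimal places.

35.33

Type-c best response for Firm 2: q₂(c) = (73 − c) − q₁/2.
Firm 1 maximizes expected profit; its first-order condition is 73 − q₁ − (1/2)E[q₂] − 6 = 0.
Substituting E[q₂] and solving: E[c₂] = 13, so q₁ = (73 − 2·6 + 13)/(3/2) = 49.3333.
q₂(medium-cost) = (73 − 13 − (1/2)·49.3333) = 35.3333.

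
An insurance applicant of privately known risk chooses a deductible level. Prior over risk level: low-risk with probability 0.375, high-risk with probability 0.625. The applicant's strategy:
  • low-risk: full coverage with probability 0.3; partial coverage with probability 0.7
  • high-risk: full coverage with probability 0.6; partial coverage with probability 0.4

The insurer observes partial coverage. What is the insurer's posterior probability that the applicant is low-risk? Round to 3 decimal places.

P(partial coverage) = 0.375·0.7 + 0.625·0.4 = 0.5125
P(low-risk | partial coverage) = (0.375·0.7) / 0.5125 = 0.2625 / 0.5125 = 0.512195

0.512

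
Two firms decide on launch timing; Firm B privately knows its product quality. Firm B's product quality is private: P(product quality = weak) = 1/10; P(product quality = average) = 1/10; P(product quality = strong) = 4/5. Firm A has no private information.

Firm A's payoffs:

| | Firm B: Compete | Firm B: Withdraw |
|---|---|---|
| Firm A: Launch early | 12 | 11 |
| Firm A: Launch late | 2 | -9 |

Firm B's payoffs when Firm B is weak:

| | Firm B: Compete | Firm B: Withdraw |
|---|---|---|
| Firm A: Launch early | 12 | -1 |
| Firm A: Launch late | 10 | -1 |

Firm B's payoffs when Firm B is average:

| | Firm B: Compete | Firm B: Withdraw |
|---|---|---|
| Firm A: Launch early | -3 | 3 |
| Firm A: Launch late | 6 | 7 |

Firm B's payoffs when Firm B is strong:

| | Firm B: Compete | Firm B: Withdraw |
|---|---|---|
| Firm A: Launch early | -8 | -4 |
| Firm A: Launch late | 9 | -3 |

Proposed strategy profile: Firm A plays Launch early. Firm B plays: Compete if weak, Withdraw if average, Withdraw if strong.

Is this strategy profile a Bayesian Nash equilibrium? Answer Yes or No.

Yes

Firm A plays Launch early: E[Launch early] = 1/10·(12) + 1/10·(11) + 4/5·(11) = 111/10; E[Launch late] = -79/10. Best-responding. ✓
Firm B (product quality weak), facing Launch early: Compete gives 12, Withdraw gives -1. Proposed Compete is best. ✓
Firm B (product quality average), facing Launch early: Compete gives -3, Withdraw gives 3. Proposed Withdraw is best. ✓
Firm B (product quality strong), facing Launch early: Compete gives -8, Withdraw gives -4. Proposed Withdraw is best. ✓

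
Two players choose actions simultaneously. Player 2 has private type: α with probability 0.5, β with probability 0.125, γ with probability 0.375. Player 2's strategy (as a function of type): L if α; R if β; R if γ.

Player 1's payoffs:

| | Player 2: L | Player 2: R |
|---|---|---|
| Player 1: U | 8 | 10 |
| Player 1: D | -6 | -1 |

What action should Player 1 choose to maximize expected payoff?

U

E[U] = 0.5·(8) + 0.125·(10) + 0.375·(10) = 9
E[D] = 0.5·(-6) + 0.125·(-1) + 0.375·(-1) = -3.5
Best response: U (9 is the largest).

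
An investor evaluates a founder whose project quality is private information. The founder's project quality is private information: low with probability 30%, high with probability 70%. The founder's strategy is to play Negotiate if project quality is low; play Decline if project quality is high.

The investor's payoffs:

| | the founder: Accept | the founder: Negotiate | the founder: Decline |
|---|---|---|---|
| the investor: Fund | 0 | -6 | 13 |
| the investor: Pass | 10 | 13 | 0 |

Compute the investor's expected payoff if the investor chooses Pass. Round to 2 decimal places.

E[Pass] = 0.3·13 + 0.7·0 = 3.9 + 0 = 3.9

3.90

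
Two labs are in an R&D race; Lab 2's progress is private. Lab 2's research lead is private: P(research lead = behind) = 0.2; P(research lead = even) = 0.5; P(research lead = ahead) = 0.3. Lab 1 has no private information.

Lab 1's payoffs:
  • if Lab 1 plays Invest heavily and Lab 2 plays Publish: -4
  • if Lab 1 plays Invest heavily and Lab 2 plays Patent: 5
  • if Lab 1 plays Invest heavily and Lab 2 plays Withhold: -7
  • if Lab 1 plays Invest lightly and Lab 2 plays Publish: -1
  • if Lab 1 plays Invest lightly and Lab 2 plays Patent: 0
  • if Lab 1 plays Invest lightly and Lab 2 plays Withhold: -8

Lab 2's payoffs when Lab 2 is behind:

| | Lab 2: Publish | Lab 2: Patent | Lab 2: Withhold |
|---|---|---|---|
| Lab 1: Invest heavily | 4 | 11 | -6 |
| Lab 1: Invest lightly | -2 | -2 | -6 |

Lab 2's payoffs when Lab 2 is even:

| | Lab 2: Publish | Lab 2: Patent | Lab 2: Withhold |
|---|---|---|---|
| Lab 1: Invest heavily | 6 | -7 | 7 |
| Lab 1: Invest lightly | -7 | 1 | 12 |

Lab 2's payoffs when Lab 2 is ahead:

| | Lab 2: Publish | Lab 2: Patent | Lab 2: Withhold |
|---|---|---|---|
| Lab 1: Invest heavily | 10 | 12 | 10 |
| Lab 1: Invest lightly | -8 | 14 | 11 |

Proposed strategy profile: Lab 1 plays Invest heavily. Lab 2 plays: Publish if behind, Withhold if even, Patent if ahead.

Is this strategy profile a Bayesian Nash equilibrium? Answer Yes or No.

No

A profile is a BNE iff every type of every player is best-responding given beliefs about the other side.
Lab 1 plays Invest heavily: E[Invest heavily] = 0.2·(-4) + 0.5·(-7) + 0.3·(5) = -2.8; E[Invest lightly] = -4.2. Best-responding. ✓
Lab 2 (research lead behind), facing Invest heavily: Publish gives 4, Patent gives 11, Withhold gives -6. Proposed Publish is not best — profitable deviation exists. ✗
Lab 2 (research lead even), facing Invest heavily: Publish gives 6, Patent gives -7, Withhold gives 7. Proposed Withhold is best. ✓
Lab 2 (research lead ahead), facing Invest heavily: Publish gives 10, Patent gives 12, Withhold gives 10. Proposed Patent is best. ✓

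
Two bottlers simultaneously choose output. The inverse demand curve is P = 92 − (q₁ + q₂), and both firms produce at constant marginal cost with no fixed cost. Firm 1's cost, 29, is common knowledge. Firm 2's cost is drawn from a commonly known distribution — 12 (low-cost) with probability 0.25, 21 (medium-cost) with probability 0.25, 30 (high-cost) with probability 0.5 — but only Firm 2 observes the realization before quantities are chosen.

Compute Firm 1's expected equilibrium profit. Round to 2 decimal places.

Type-c best response for Firm 2: q₂(c) = (92 − c)/2 − q₁/2.
Firm 1 maximizes expected profit; its first-order condition is 92 − 2q₁ − E[q₂] − 29 = 0.
Substituting E[q₂] and solving: E[c₂] = 23.25, so q₁ = (92 − 2·29 + 23.25)/3 = 19.0833.
E[P] = 92 − (q₁ + E[q₂]) = 48.0833; Firm 1's expected profit = (E[P] − 29)·q₁ = (48.0833 − 29)·19.0833 = 364.174.

364.17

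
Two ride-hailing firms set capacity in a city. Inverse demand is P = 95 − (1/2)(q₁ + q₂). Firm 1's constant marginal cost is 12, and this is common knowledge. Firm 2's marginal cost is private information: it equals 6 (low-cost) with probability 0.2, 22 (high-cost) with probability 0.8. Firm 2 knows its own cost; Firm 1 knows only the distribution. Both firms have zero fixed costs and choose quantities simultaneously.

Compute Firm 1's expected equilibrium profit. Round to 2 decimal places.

Each type of Firm 2 best-responds to q₁; Firm 1 best-responds to the expected q₂ over Firm 2's types.
Firm 2 with cost c maximizes (95 − (1/2)(q₁+q₂) − c)·q₂, giving q₂(c) = (95 − c − (1/2)q₁).
E[c₂] = 0.2·6 + 0.8·22 = 18.8
Firm 1's FOC against E[q₂] yields q₁ = (95 − 2·12 + E[c₂])/(3/2) = (95 − 24 + 18.8)/(3/2) = 59.8667.
E[P] = 95 − (1/2)·(q₁ + E[q₂]) = 41.9333; Firm 1's expected profit = (E[P] − 12)·q₁ = (41.9333 − 12)·59.8667 = 1792.01.

1792.01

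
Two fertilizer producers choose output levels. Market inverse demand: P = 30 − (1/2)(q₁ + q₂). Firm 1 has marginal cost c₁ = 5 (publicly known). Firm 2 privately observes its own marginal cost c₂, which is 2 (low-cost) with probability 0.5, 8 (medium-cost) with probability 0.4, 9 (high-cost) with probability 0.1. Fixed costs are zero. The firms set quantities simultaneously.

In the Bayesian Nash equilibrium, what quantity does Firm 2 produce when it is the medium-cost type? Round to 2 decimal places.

Type-c best response for Firm 2: q₂(c) = (30 − c) − q₁/2.
Firm 1 maximizes expected profit; its first-order condition is 30 − q₁ − (1/2)E[q₂] − 5 = 0.
Substituting E[q₂] and solving: E[c₂] = 5.1, so q₁ = (30 − 2·5 + 5.1)/(3/2) = 16.7333.
q₂(medium-cost) = (30 − 8 − (1/2)·16.7333) = 13.6333.

13.63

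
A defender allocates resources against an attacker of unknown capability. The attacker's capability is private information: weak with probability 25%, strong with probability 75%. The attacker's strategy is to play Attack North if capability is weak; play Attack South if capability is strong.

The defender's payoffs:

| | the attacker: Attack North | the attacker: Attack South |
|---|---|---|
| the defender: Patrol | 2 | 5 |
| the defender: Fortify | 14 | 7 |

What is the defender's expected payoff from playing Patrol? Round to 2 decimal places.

E[Patrol] = 0.25·2 + 0.75·5 = 0.5 + 3.75 = 4.25

4.25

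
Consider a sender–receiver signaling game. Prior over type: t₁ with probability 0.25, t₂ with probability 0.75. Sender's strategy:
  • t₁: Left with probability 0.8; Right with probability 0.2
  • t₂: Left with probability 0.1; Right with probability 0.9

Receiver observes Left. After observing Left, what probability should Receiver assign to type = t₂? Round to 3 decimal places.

Apply Bayes' rule using the sender's strategy as the likelihood.
P(Left) = 0.25·0.8 + 0.75·0.1 = 0.275
P(t₂ | Left) = (0.75·0.1) / 0.275 = 0.075 / 0.275 = 0.272727

0.273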